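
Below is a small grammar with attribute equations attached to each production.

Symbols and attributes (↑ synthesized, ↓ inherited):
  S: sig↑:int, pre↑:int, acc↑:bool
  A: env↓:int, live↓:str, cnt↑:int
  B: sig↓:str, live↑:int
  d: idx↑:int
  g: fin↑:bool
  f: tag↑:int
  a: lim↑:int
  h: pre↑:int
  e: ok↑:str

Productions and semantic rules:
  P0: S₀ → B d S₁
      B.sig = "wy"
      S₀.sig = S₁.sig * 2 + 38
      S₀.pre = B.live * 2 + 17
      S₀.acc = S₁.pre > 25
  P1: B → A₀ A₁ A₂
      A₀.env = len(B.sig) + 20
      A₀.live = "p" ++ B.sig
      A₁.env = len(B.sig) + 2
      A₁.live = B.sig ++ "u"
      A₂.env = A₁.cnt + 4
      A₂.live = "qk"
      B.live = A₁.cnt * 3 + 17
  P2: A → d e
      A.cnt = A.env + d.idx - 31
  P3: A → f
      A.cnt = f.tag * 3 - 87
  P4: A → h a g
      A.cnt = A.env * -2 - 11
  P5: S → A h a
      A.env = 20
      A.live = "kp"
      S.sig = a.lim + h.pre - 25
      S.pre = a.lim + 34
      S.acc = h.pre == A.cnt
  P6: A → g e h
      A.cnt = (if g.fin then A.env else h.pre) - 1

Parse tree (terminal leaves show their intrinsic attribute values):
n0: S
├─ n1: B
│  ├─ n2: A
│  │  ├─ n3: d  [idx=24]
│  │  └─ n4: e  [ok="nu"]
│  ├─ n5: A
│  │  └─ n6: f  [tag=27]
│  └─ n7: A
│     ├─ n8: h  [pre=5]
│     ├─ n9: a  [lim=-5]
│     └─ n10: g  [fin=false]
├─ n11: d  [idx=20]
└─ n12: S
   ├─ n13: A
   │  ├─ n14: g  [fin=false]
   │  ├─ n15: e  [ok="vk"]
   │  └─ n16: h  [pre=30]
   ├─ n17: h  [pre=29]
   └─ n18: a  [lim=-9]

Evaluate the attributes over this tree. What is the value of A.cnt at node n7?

-7

1. n1.sig = "wy"  ["wy"]
2. n2.env = 22  [len(B.sig) + 20]
3. n2.live = "pwy"  ["p" ++ B.sig]
4. n3.idx = 24  [terminal]
5. n4.ok = "nu"  [terminal]
6. n2.cnt = 15  [A.env + d.idx - 31]
7. n5.env = 4  [len(B.sig) + 2]
8. n5.live = "wyu"  [B.sig ++ "u"]
9. n6.tag = 27  [terminal]
10. n5.cnt = -6  [f.tag * 3 - 87]
11. n7.env = -2  [A₁.cnt + 4]
12. n7.live = "qk"  ["qk"]
13. n8.pre = 5  [terminal]
14. n9.lim = -5  [terminal]
15. n10.fin = false  [terminal]
16. n7.cnt = -7  [A.env * -2 - 11]
17. n1.live = -1  [A₁.cnt * 3 + 17]
18. n11.idx = 20  [terminal]
19. n13.env = 20  [20]
20. n13.live = "kp"  ["kp"]
21. n14.fin = false  [terminal]
22. n15.ok = "vk"  [terminal]
23. n16.pre = 30  [terminal]
24. n13.cnt = 29  [(if g.fin then A.env else h.pre) - 1]
25. n17.pre = 29  [terminal]
26. n18.lim = -9  [terminal]
27. n12.sig = -5  [a.lim + h.pre - 25]
28. n12.pre = 25  [a.lim + 34]
29. n12.acc = true  [h.pre == A.cnt]
30. n0.sig = 28  [S₁.sig * 2 + 38]
31. n0.pre = 15  [B.live * 2 + 17]
32. n0.acc = false  [S₁.pre > 25]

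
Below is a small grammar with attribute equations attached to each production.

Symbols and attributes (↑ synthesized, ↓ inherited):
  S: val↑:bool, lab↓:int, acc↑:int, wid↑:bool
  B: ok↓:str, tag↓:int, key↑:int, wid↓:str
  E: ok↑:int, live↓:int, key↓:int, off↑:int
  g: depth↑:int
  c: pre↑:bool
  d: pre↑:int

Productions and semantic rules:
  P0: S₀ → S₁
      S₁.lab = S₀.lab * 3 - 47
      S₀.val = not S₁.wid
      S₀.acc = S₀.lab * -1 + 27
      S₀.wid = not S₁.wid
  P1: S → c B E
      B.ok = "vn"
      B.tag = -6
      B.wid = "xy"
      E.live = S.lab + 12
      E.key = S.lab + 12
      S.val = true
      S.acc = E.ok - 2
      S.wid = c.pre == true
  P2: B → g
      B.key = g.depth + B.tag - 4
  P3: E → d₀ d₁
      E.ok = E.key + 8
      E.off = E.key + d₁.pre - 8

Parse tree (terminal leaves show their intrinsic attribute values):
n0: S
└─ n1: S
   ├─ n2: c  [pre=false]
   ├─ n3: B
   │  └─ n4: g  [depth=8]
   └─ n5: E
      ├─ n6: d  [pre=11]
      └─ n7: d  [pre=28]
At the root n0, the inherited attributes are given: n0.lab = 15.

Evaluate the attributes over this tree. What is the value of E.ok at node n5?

1. n0.lab = 15  [given at root]
2. n1.lab = -2  [S₀.lab * 3 - 47]
3. n2.pre = false  [terminal]
4. n3.ok = "vn"  ["vn"]
5. n3.tag = -6  [-6]
6. n3.wid = "xy"  ["xy"]
7. n4.depth = 8  [terminal]
8. n3.key = -2  [g.depth + B.tag - 4]
9. n5.live = 10  [S.lab + 12]
10. n5.key = 10  [S.lab + 12]
11. n6.pre = 11  [terminal]
12. n7.pre = 28  [terminal]
13. n5.ok = 18  [E.key + 8]
14. n5.off = 30  [E.key + d₁.pre - 8]
15. n1.val = true  [true]
16. n1.acc = 16  [E.ok - 2]
17. n1.wid = false  [c.pre == true]
18. n0.val = true  [not S₁.wid]
19. n0.acc = 12  [S₀.lab * -1 + 27]
20. n0.wid = true  [not S₁.wid]

18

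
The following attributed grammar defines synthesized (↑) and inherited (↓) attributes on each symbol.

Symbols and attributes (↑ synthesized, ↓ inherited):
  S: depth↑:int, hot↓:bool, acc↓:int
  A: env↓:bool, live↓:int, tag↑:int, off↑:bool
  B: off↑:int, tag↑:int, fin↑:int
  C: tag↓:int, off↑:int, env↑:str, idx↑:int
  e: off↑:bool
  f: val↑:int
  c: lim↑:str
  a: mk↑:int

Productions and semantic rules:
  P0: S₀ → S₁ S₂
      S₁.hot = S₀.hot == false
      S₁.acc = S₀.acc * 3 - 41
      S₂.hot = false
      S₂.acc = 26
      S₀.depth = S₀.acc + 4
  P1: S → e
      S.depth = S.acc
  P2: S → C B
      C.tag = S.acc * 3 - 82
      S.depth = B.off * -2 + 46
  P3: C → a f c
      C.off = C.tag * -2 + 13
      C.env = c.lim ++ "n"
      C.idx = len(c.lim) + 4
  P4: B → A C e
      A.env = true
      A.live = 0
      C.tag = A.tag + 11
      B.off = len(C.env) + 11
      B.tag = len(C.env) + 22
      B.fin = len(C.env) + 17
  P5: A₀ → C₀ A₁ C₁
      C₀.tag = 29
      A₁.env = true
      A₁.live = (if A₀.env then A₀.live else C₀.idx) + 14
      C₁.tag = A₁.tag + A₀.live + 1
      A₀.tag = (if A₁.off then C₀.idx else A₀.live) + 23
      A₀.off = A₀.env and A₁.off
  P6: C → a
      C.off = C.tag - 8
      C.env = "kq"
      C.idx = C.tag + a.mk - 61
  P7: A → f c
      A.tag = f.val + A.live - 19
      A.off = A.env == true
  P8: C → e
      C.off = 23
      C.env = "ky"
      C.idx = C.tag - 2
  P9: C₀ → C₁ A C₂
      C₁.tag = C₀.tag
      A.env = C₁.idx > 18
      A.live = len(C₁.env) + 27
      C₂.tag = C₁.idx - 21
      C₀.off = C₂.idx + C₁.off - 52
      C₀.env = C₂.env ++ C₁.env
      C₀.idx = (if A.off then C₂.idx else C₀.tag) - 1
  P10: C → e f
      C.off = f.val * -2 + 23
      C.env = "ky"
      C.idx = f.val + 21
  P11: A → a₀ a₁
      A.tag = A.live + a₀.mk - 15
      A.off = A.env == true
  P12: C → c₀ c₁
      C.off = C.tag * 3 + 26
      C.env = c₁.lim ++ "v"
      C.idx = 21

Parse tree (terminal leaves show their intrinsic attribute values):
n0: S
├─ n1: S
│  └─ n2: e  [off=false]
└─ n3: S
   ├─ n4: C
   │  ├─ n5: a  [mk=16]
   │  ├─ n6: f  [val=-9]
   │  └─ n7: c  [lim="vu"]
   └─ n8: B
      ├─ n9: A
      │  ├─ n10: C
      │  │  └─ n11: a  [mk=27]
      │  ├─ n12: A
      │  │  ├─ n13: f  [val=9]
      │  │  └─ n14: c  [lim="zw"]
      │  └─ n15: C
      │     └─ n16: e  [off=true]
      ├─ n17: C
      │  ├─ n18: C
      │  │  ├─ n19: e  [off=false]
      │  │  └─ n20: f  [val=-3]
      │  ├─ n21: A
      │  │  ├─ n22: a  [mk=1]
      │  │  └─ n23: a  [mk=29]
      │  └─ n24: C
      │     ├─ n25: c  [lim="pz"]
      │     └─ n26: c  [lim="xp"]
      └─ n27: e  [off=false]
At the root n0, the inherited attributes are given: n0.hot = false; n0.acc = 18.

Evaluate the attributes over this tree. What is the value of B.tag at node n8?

27

1. n0.hot = false  [given at root]
2. n0.acc = 18  [given at root]
3. n1.hot = true  [S₀.hot == false]
4. n1.acc = 13  [S₀.acc * 3 - 41]
5. n2.off = false  [terminal]
6. n1.depth = 13  [S.acc]
7. n3.hot = false  [false]
8. n3.acc = 26  [26]
9. n4.tag = -4  [S.acc * 3 - 82]
10. n5.mk = 16  [terminal]
11. n6.val = -9  [terminal]
12. n7.lim = "vu"  [terminal]
13. n4.off = 21  [C.tag * -2 + 13]
14. n4.env = "vun"  [c.lim ++ "n"]
15. n4.idx = 6  [len(c.lim) + 4]
16. n9.env = true  [true]
17. n9.live = 0  [0]
18. n10.tag = 29  [29]
19. n11.mk = 27  [terminal]
20. n10.off = 21  [C.tag - 8]
21. n10.env = "kq"  ["kq"]
22. n10.idx = -5  [C.tag + a.mk - 61]
23. n12.env = true  [true]
24. n12.live = 14  [(if A₀.env then A₀.live else C₀.idx) + 14]
25. n13.val = 9  [terminal]
26. n14.lim = "zw"  [terminal]
27. n12.tag = 4  [f.val + A.live - 19]
28. n12.off = true  [A.env == true]
29. n15.tag = 5  [A₁.tag + A₀.live + 1]
30. n16.off = true  [terminal]
31. n15.off = 23  [23]
32. n15.env = "ky"  ["ky"]
33. n15.idx = 3  [C.tag - 2]
34. n9.tag = 18  [(if A₁.off then C₀.idx else A₀.live) + 23]
35. n9.off = true  [A₀.env and A₁.off]
36. n17.tag = 29  [A.tag + 11]
37. n18.tag = 29  [C₀.tag]
38. n19.off = false  [terminal]
39. n20.val = -3  [terminal]
40. n18.off = 29  [f.val * -2 + 23]
41. n18.env = "ky"  ["ky"]
42. n18.idx = 18  [f.val + 21]
43. n21.env = false  [C₁.idx > 18]
44. n21.live = 29  [len(C₁.env) + 27]
45. n22.mk = 1  [terminal]
46. n23.mk = 29  [terminal]
47. n21.tag = 15  [A.live + a₀.mk - 15]
48. n21.off = false  [A.env == true]
49. n24.tag = -3  [C₁.idx - 21]
50. n25.lim = "pz"  [terminal]
51. n26.lim = "xp"  [terminal]
52. n24.off = 17  [C.tag * 3 + 26]
53. n24.env = "xpv"  [c₁.lim ++ "v"]
54. n24.idx = 21  [21]
55. n17.off = -2  [C₂.idx + C₁.off - 52]
56. n17.env = "xpvky"  [C₂.env ++ C₁.env]
57. n17.idx = 28  [(if A.off then C₂.idx else C₀.tag) - 1]
58. n27.off = false  [terminal]
59. n8.off = 16  [len(C.env) + 11]
60. n8.tag = 27  [len(C.env) + 22]
61. n8.fin = 22  [len(C.env) + 17]
62. n3.depth = 14  [B.off * -2 + 46]
63. n0.depth = 22  [S₀.acc + 4]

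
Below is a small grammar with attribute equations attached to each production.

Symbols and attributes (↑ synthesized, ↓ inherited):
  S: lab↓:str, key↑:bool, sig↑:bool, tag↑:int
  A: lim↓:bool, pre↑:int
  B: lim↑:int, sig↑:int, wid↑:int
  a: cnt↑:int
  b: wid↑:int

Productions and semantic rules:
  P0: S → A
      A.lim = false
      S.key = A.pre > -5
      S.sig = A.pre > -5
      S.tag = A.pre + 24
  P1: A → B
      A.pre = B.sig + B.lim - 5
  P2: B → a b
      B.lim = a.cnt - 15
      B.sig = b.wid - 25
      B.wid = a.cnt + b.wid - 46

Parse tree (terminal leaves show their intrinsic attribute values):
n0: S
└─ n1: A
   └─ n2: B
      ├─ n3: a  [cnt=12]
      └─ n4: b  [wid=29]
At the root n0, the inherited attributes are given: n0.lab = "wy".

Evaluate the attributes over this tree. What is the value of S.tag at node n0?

20

1. n0.lab = "wy"  [given at root]
2. n1.lim = false  [false]
3. n3.cnt = 12  [terminal]
4. n4.wid = 29  [terminal]
5. n2.lim = -3  [a.cnt - 15]
6. n2.sig = 4  [b.wid - 25]
7. n2.wid = -5  [a.cnt + b.wid - 46]
8. n1.pre = -4  [B.sig + B.lim - 5]
9. n0.key = true  [A.pre > -5]
10. n0.sig = true  [A.pre > -5]
11. n0.tag = 20  [A.pre + 24]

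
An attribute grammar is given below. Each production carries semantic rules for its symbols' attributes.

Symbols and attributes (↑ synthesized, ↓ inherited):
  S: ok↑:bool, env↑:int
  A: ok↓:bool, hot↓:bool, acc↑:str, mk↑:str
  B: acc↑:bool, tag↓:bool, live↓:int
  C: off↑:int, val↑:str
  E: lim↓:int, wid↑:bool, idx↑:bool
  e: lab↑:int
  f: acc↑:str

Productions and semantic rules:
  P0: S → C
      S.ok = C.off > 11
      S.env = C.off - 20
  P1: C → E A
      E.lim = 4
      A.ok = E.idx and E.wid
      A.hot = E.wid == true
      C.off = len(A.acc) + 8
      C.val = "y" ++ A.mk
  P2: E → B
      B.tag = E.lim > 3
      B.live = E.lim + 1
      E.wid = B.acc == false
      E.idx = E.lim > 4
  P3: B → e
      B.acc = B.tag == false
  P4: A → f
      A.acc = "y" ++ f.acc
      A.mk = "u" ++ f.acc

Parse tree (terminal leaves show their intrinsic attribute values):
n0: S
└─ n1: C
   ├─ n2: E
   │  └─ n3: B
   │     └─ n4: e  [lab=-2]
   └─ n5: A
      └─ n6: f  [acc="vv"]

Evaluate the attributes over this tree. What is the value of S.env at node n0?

-9

1. n2.lim = 4  [4]
2. n3.tag = true  [E.lim > 3]
3. n3.live = 5  [E.lim + 1]
4. n4.lab = -2  [terminal]
5. n3.acc = false  [B.tag == false]
6. n2.wid = true  [B.acc == false]
7. n2.idx = false  [E.lim > 4]
8. n5.ok = false  [E.idx and E.wid]
9. n5.hot = true  [E.wid == true]
10. n6.acc = "vv"  [terminal]
11. n5.acc = "yvv"  ["y" ++ f.acc]
12. n5.mk = "uvv"  ["u" ++ f.acc]
13. n1.off = 11  [len(A.acc) + 8]
14. n1.val = "yuvv"  ["y" ++ A.mk]
15. n0.ok = false  [C.off > 11]
16. n0.env = -9  [C.off - 20]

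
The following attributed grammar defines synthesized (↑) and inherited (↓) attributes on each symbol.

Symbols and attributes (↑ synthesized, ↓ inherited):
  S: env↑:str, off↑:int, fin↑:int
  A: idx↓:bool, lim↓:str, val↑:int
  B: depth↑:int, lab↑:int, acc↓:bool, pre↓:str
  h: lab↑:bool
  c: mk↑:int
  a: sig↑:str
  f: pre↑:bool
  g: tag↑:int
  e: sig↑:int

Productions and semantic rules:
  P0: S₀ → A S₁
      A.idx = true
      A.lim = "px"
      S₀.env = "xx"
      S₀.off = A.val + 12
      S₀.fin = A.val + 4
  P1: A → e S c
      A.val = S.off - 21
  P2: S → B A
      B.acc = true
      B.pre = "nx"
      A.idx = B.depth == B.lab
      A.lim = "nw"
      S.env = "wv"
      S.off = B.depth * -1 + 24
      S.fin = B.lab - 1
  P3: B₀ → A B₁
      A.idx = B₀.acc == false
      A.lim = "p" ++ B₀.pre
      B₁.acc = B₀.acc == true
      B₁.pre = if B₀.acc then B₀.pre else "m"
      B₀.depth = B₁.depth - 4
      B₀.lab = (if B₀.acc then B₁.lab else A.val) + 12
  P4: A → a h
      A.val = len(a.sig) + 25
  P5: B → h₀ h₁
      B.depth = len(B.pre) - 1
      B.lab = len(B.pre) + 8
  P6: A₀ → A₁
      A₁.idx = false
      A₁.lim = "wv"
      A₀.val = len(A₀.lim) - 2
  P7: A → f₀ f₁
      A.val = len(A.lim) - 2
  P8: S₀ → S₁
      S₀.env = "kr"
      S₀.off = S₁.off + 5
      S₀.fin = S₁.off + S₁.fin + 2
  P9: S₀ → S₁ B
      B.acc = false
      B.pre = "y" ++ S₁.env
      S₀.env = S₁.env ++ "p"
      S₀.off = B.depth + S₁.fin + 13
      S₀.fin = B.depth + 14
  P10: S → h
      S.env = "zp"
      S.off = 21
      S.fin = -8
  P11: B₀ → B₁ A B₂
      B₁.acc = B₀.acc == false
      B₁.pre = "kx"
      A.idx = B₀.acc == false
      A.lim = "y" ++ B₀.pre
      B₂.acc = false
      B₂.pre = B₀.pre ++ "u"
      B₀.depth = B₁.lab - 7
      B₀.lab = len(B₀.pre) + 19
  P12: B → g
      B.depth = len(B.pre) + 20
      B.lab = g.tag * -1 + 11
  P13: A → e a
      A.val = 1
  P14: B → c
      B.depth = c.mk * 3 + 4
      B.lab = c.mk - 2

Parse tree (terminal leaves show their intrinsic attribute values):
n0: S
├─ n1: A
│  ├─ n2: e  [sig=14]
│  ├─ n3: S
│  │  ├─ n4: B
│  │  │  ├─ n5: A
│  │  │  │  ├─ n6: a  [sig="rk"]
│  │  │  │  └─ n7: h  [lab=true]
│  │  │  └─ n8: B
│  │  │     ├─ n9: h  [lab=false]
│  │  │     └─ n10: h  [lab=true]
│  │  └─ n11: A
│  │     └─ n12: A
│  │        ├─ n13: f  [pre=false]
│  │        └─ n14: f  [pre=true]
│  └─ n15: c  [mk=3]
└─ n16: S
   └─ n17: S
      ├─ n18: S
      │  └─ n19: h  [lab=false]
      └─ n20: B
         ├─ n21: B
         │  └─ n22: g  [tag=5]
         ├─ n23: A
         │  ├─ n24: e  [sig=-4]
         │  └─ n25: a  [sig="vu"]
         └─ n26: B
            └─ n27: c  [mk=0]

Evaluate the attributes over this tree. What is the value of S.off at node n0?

18

1. n1.idx = true  [true]
2. n1.lim = "px"  ["px"]
3. n2.sig = 14  [terminal]
4. n4.acc = true  [true]
5. n4.pre = "nx"  ["nx"]
6. n5.idx = false  [B₀.acc == false]
7. n5.lim = "pnx"  ["p" ++ B₀.pre]
8. n6.sig = "rk"  [terminal]
9. n7.lab = true  [terminal]
10. n5.val = 27  [len(a.sig) + 25]
11. n8.acc = true  [B₀.acc == true]
12. n8.pre = "nx"  [if B₀.acc then B₀.pre else "m"]
13. n9.lab = false  [terminal]
14. n10.lab = true  [terminal]
15. n8.depth = 1  [len(B.pre) - 1]
16. n8.lab = 10  [len(B.pre) + 8]
17. n4.depth = -3  [B₁.depth - 4]
18. n4.lab = 22  [(if B₀.acc then B₁.lab else A.val) + 12]
19. n11.idx = false  [B.depth == B.lab]
20. n11.lim = "nw"  ["nw"]
21. n12.idx = false  [false]
22. n12.lim = "wv"  ["wv"]
23. n13.pre = false  [terminal]
24. n14.pre = true  [terminal]
25. n12.val = 0  [len(A.lim) - 2]
26. n11.val = 0  [len(A₀.lim) - 2]
27. n3.env = "wv"  ["wv"]
28. n3.off = 27  [B.depth * -1 + 24]
29. n3.fin = 21  [B.lab - 1]
30. n15.mk = 3  [terminal]
31. n1.val = 6  [S.off - 21]
32. n19.lab = false  [terminal]
33. n18.env = "zp"  ["zp"]
34. n18.off = 21  [21]
35. n18.fin = -8  [-8]
36. n20.acc = false  [false]
37. n20.pre = "yzp"  ["y" ++ S₁.env]
38. n21.acc = true  [B₀.acc == false]
39. n21.pre = "kx"  ["kx"]
40. n22.tag = 5  [terminal]
41. n21.depth = 22  [len(B.pre) + 20]
42. n21.lab = 6  [g.tag * -1 + 11]
43. n23.idx = true  [B₀.acc == false]
44. n23.lim = "yyzp"  ["y" ++ B₀.pre]
45. n24.sig = -4  [terminal]
46. n25.sig = "vu"  [terminal]
47. n23.val = 1  [1]
48. n26.acc = false  [false]
49. n26.pre = "yzpu"  [B₀.pre ++ "u"]
50. n27.mk = 0  [terminal]
51. n26.depth = 4  [c.mk * 3 + 4]
52. n26.lab = -2  [c.mk - 2]
53. n20.depth = -1  [B₁.lab - 7]
54. n20.lab = 22  [len(B₀.pre) + 19]
55. n17.env = "zpp"  [S₁.env ++ "p"]
56. n17.off = 4  [B.depth + S₁.fin + 13]
57. n17.fin = 13  [B.depth + 14]
58. n16.env = "kr"  ["kr"]
59. n16.off = 9  [S₁.off + 5]
60. n16.fin = 19  [S₁.off + S₁.fin + 2]
61. n0.env = "xx"  ["xx"]
62. n0.off = 18  [A.val + 12]
63. n0.fin = 10  [A.val + 4]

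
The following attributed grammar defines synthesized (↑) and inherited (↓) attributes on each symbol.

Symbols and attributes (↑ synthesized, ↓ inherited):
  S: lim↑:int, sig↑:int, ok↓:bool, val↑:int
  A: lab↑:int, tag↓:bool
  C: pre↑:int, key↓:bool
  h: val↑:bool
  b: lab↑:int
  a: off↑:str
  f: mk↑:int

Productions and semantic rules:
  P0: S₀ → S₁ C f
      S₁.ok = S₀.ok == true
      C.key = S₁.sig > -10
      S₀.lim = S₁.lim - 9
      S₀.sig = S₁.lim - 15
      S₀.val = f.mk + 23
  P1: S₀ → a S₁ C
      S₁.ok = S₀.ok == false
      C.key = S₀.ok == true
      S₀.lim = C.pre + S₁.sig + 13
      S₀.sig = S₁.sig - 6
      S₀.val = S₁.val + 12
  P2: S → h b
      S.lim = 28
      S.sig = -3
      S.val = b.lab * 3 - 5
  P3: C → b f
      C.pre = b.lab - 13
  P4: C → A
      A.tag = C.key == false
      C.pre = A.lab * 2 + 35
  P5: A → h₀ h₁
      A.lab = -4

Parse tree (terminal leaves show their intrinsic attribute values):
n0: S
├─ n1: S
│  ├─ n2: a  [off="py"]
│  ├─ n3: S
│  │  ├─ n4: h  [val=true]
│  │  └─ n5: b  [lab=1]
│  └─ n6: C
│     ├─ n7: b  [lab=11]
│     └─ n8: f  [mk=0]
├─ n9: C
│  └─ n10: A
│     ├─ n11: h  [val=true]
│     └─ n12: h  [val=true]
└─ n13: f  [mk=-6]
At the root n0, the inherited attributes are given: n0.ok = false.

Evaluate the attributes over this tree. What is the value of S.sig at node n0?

1. n0.ok = false  [given at root]
2. n1.ok = false  [S₀.ok == true]
3. n2.off = "py"  [terminal]
4. n3.ok = true  [S₀.ok == false]
5. n4.val = true  [terminal]
6. n5.lab = 1  [terminal]
7. n3.lim = 28  [28]
8. n3.sig = -3  [-3]
9. n3.val = -2  [b.lab * 3 - 5]
10. n6.key = false  [S₀.ok == true]
11. n7.lab = 11  [terminal]
12. n8.mk = 0  [terminal]
13. n6.pre = -2  [b.lab - 13]
14. n1.lim = 8  [C.pre + S₁.sig + 13]
15. n1.sig = -9  [S₁.sig - 6]
16. n1.val = 10  [S₁.val + 12]
17. n9.key = true  [S₁.sig > -10]
18. n10.tag = false  [C.key == false]
19. n11.val = true  [terminal]
20. n12.val = true  [terminal]
21. n10.lab = -4  [-4]
22. n9.pre = 27  [A.lab * 2 + 35]
23. n13.mk = -6  [terminal]
24. n0.lim = -1  [S₁.lim - 9]
25. n0.sig = -7  [S₁.lim - 15]
26. n0.val = 17  [f.mk + 23]

-7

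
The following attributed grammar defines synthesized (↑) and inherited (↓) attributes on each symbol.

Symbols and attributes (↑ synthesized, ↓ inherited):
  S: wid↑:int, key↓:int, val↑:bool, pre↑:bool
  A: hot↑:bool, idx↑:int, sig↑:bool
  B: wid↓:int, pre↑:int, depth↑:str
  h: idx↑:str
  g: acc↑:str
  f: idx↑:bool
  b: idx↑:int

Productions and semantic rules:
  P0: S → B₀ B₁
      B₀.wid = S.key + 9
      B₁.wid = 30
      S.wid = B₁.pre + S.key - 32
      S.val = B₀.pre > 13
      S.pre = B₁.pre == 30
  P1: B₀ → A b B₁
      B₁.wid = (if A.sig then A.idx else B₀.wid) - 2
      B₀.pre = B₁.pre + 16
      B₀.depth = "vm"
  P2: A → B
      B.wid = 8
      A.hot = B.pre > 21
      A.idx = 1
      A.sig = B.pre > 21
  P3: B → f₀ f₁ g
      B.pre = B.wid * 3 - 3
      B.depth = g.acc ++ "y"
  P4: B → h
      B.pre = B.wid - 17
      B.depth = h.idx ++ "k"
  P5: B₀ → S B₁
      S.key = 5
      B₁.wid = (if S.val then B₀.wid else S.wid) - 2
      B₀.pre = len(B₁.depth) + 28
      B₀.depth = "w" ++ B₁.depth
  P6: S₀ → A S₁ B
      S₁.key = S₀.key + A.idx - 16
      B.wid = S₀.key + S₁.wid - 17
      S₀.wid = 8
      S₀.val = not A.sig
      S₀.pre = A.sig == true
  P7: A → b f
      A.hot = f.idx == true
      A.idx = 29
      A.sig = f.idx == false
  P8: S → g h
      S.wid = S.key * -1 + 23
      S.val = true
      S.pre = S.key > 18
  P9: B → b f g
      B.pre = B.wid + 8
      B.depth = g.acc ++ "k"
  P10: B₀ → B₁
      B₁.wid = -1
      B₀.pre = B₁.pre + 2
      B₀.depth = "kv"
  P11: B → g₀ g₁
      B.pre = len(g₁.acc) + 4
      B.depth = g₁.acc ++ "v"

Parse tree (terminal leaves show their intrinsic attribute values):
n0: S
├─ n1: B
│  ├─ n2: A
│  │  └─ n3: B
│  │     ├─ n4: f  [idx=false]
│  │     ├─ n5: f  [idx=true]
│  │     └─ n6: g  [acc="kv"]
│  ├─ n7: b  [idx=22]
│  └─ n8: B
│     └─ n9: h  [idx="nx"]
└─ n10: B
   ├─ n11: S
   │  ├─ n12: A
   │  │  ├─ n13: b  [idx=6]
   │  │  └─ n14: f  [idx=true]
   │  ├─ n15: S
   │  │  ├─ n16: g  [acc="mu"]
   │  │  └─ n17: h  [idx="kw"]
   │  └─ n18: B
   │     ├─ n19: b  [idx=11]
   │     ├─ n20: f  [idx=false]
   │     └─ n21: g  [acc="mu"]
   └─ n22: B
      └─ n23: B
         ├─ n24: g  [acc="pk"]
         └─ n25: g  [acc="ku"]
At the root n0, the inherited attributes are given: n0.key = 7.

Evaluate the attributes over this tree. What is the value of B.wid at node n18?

-7

1. n0.key = 7  [given at root]
2. n1.wid = 16  [S.key + 9]
3. n3.wid = 8  [8]
4. n4.idx = false  [terminal]
5. n5.idx = true  [terminal]
6. n6.acc = "kv"  [terminal]
7. n3.pre = 21  [B.wid * 3 - 3]
8. n3.depth = "kvy"  [g.acc ++ "y"]
9. n2.hot = false  [B.pre > 21]
10. n2.idx = 1  [1]
11. n2.sig = false  [B.pre > 21]
12. n7.idx = 22  [terminal]
13. n8.wid = 14  [(if A.sig then A.idx else B₀.wid) - 2]
14. n9.idx = "nx"  [terminal]
15. n8.pre = -3  [B.wid - 17]
16. n8.depth = "nxk"  [h.idx ++ "k"]
17. n1.pre = 13  [B₁.pre + 16]
18. n1.depth = "vm"  ["vm"]
19. n10.wid = 30  [30]
20. n11.key = 5  [5]
21. n13.idx = 6  [terminal]
22. n14.idx = true  [terminal]
23. n12.hot = true  [f.idx == true]
24. n12.idx = 29  [29]
25. n12.sig = false  [f.idx == false]
26. n15.key = 18  [S₀.key + A.idx - 16]
27. n16.acc = "mu"  [terminal]
28. n17.idx = "kw"  [terminal]
29. n15.wid = 5  [S.key * -1 + 23]
30. n15.val = true  [true]
31. n15.pre = false  [S.key > 18]
32. n18.wid = -7  [S₀.key + S₁.wid - 17]
33. n19.idx = 11  [terminal]
34. n20.idx = false  [terminal]
35. n21.acc = "mu"  [terminal]
36. n18.pre = 1  [B.wid + 8]
37. n18.depth = "muk"  [g.acc ++ "k"]
38. n11.wid = 8  [8]
39. n11.val = true  [not A.sig]
40. n11.pre = false  [A.sig == true]
41. n22.wid = 28  [(if S.val then B₀.wid else S.wid) - 2]
42. n23.wid = -1  [-1]
43. n24.acc = "pk"  [terminal]
44. n25.acc = "ku"  [terminal]
45. n23.pre = 6  [len(g₁.acc) + 4]
46. n23.depth = "kuv"  [g₁.acc ++ "v"]
47. n22.pre = 8  [B₁.pre + 2]
48. n22.depth = "kv"  ["kv"]
49. n10.pre = 30  [len(B₁.depth) + 28]
50. n10.depth = "wkv"  ["w" ++ B₁.depth]
51. n0.wid = 5  [B₁.pre + S.key - 32]
52. n0.val = false  [B₀.pre > 13]
53. n0.pre = true  [B₁.pre == 30]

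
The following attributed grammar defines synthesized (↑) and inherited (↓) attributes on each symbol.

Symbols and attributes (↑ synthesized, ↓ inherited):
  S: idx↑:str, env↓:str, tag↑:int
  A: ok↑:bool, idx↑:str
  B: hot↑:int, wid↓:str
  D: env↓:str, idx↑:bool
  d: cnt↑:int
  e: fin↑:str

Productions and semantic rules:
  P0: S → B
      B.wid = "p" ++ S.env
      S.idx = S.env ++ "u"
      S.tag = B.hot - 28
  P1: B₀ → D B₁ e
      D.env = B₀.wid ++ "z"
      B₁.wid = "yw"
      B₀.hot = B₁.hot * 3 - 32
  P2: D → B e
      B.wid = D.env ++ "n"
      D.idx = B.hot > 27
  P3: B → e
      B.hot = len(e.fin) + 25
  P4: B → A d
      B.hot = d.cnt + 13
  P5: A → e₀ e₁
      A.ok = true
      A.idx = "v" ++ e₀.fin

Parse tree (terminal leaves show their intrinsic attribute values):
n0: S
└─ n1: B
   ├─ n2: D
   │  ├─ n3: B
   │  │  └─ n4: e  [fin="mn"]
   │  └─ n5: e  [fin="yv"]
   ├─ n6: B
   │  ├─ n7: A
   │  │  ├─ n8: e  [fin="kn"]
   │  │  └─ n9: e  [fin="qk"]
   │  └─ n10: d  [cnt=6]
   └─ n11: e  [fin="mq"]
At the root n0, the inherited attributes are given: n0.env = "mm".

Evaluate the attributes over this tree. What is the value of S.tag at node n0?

-3

1. n0.env = "mm"  [given at root]
2. n1.wid = "pmm"  ["p" ++ S.env]
3. n2.env = "pmmz"  [B₀.wid ++ "z"]
4. n3.wid = "pmmzn"  [D.env ++ "n"]
5. n4.fin = "mn"  [terminal]
6. n3.hot = 27  [len(e.fin) + 25]
7. n5.fin = "yv"  [terminal]
8. n2.idx = false  [B.hot > 27]
9. n6.wid = "yw"  ["yw"]
10. n8.fin = "kn"  [terminal]
11. n9.fin = "qk"  [terminal]
12. n7.ok = true  [true]
13. n7.idx = "vkn"  ["v" ++ e₀.fin]
14. n10.cnt = 6  [terminal]
15. n6.hot = 19  [d.cnt + 13]
16. n11.fin = "mq"  [terminal]
17. n1.hot = 25  [B₁.hot * 3 - 32]
18. n0.idx = "mmu"  [S.env ++ "u"]
19. n0.tag = -3  [B.hot - 28]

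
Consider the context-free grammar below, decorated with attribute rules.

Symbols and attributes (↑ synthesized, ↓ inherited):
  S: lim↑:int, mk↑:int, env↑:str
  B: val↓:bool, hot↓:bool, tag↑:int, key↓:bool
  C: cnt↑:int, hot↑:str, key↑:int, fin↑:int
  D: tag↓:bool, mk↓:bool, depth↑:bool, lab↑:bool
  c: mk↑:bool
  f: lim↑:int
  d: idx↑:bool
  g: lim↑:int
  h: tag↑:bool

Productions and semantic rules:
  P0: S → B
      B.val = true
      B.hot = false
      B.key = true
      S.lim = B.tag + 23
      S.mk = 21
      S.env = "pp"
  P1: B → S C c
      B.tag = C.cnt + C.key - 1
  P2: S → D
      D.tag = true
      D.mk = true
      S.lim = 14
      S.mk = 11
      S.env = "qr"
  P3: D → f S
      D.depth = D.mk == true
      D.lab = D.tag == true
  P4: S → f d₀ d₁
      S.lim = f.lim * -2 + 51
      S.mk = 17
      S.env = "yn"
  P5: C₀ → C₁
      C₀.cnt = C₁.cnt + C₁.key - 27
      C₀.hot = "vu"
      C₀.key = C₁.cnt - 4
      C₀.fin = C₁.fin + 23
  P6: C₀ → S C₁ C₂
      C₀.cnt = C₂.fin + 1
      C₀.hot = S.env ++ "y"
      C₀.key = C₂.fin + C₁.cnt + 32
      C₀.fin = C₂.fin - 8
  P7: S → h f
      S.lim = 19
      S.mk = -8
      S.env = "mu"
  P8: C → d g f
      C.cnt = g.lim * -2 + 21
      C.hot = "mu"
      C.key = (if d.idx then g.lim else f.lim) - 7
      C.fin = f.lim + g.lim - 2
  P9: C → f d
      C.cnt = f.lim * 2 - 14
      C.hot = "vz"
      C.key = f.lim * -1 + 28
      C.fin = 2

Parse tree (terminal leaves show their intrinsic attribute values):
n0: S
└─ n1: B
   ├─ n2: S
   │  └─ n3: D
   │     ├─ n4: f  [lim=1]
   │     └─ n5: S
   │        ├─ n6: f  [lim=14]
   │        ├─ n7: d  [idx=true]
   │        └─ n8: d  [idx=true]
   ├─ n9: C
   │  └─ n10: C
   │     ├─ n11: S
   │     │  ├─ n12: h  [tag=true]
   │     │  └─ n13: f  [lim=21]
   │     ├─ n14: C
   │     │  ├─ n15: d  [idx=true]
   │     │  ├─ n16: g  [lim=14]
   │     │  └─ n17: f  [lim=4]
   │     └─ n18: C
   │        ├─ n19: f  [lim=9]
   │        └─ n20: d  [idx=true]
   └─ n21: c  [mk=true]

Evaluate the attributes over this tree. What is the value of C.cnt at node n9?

3

1. n1.val = true  [true]
2. n1.hot = false  [false]
3. n1.key = true  [true]
4. n3.tag = true  [true]
5. n3.mk = true  [true]
6. n4.lim = 1  [terminal]
7. n6.lim = 14  [terminal]
8. n7.idx = true  [terminal]
9. n8.idx = true  [terminal]
10. n5.lim = 23  [f.lim * -2 + 51]
11. n5.mk = 17  [17]
12. n5.env = "yn"  ["yn"]
13. n3.depth = true  [D.mk == true]
14. n3.lab = true  [D.tag == true]
15. n2.lim = 14  [14]
16. n2.mk = 11  [11]
17. n2.env = "qr"  ["qr"]
18. n12.tag = true  [terminal]
19. n13.lim = 21  [terminal]
20. n11.lim = 19  [19]
21. n11.mk = -8  [-8]
22. n11.env = "mu"  ["mu"]
23. n15.idx = true  [terminal]
24. n16.lim = 14  [terminal]
25. n17.lim = 4  [terminal]
26. n14.cnt = -7  [g.lim * -2 + 21]
27. n14.hot = "mu"  ["mu"]
28. n14.key = 7  [(if d.idx then g.lim else f.lim) - 7]
29. n14.fin = 16  [f.lim + g.lim - 2]
30. n19.lim = 9  [terminal]
31. n20.idx = true  [terminal]
32. n18.cnt = 4  [f.lim * 2 - 14]
33. n18.hot = "vz"  ["vz"]
34. n18.key = 19  [f.lim * -1 + 28]
35. n18.fin = 2  [2]
36. n10.cnt = 3  [C₂.fin + 1]
37. n10.hot = "muy"  [S.env ++ "y"]
38. n10.key = 27  [C₂.fin + C₁.cnt + 32]
39. n10.fin = -6  [C₂.fin - 8]
40. n9.cnt = 3  [C₁.cnt + C₁.key - 27]
41. n9.hot = "vu"  ["vu"]
42. n9.key = -1  [C₁.cnt - 4]
43. n9.fin = 17  [C₁.fin + 23]
44. n21.mk = true  [terminal]
45. n1.tag = 1  [C.cnt + C.key - 1]
46. n0.lim = 24  [B.tag + 23]
47. n0.mk = 21  [21]
48. n0.env = "pp"  ["pp"]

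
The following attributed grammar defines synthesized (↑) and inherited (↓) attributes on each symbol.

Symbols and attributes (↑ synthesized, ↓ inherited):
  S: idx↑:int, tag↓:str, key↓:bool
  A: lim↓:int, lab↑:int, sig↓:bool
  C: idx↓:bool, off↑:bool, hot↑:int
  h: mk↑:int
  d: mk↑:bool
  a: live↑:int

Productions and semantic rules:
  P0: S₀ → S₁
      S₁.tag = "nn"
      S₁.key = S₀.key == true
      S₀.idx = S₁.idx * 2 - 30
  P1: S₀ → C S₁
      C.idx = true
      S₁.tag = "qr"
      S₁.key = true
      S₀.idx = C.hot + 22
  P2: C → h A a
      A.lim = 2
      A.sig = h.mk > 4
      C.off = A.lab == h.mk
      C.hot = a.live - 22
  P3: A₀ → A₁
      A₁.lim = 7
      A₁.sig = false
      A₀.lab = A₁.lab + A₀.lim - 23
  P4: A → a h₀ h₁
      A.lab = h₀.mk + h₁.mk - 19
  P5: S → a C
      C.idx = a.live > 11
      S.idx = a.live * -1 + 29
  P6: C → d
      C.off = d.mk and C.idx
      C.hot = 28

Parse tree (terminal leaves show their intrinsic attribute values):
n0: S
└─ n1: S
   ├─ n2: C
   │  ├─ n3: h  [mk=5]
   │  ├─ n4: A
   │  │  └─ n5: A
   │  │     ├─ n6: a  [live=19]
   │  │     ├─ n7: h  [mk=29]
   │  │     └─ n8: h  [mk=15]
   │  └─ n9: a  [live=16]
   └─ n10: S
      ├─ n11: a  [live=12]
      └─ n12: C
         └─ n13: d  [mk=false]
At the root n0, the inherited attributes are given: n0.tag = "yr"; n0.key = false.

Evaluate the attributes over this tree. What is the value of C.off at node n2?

false

1. n0.tag = "yr"  [given at root]
2. n0.key = false  [given at root]
3. n1.tag = "nn"  ["nn"]
4. n1.key = false  [S₀.key == true]
5. n2.idx = true  [true]
6. n3.mk = 5  [terminal]
7. n4.lim = 2  [2]
8. n4.sig = true  [h.mk > 4]
9. n5.lim = 7  [7]
10. n5.sig = false  [false]
11. n6.live = 19  [terminal]
12. n7.mk = 29  [terminal]
13. n8.mk = 15  [terminal]
14. n5.lab = 25  [h₀.mk + h₁.mk - 19]
15. n4.lab = 4  [A₁.lab + A₀.lim - 23]
16. n9.live = 16  [terminal]
17. n2.off = false  [A.lab == h.mk]
18. n2.hot = -6  [a.live - 22]
19. n10.tag = "qr"  ["qr"]
20. n10.key = true  [true]
21. n11.live = 12  [terminal]
22. n12.idx = true  [a.live > 11]
23. n13.mk = false  [terminal]
24. n12.off = false  [d.mk and C.idx]
25. n12.hot = 28  [28]
26. n10.idx = 17  [a.live * -1 + 29]
27. n1.idx = 16  [C.hot + 22]
28. n0.idx = 2  [S₁.idx * 2 - 30]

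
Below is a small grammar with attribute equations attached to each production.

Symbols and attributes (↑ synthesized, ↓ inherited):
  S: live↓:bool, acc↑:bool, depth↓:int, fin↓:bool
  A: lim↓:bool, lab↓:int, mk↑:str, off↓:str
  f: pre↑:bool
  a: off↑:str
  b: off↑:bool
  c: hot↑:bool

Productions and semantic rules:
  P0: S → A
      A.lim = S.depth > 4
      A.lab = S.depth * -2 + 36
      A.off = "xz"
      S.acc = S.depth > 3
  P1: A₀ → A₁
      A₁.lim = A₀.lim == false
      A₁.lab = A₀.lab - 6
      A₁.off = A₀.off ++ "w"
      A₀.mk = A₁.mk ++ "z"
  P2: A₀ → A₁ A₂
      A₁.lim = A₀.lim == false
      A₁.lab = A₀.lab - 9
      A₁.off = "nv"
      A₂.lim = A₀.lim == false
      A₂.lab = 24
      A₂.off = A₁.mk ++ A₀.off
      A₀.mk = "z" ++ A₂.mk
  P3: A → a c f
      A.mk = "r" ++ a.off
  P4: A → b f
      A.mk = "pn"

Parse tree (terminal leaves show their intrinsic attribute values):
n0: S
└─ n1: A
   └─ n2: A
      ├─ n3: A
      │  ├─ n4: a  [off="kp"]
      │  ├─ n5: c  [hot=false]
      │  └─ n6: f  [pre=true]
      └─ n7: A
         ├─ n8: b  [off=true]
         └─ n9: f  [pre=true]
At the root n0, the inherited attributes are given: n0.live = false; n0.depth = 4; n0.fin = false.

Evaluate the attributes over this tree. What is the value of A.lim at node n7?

false

1. n0.live = false  [given at root]
2. n0.depth = 4  [given at root]
3. n0.fin = false  [given at root]
4. n1.lim = false  [S.depth > 4]
5. n1.lab = 28  [S.depth * -2 + 36]
6. n1.off = "xz"  ["xz"]
7. n2.lim = true  [A₀.lim == false]
8. n2.lab = 22  [A₀.lab - 6]
9. n2.off = "xzw"  [A₀.off ++ "w"]
10. n3.lim = false  [A₀.lim == false]
11. n3.lab = 13  [A₀.lab - 9]
12. n3.off = "nv"  ["nv"]
13. n4.off = "kp"  [terminal]
14. n5.hot = false  [terminal]
15. n6.pre = true  [terminal]
16. n3.mk = "rkp"  ["r" ++ a.off]
17. n7.lim = false  [A₀.lim == false]
18. n7.lab = 24  [24]
19. n7.off = "rkpxzw"  [A₁.mk ++ A₀.off]
20. n8.off = true  [terminal]
21. n9.pre = true  [terminal]
22. n7.mk = "pn"  ["pn"]
23. n2.mk = "zpn"  ["z" ++ A₂.mk]
24. n1.mk = "zpnz"  [A₁.mk ++ "z"]
25. n0.acc = true  [S.depth > 3]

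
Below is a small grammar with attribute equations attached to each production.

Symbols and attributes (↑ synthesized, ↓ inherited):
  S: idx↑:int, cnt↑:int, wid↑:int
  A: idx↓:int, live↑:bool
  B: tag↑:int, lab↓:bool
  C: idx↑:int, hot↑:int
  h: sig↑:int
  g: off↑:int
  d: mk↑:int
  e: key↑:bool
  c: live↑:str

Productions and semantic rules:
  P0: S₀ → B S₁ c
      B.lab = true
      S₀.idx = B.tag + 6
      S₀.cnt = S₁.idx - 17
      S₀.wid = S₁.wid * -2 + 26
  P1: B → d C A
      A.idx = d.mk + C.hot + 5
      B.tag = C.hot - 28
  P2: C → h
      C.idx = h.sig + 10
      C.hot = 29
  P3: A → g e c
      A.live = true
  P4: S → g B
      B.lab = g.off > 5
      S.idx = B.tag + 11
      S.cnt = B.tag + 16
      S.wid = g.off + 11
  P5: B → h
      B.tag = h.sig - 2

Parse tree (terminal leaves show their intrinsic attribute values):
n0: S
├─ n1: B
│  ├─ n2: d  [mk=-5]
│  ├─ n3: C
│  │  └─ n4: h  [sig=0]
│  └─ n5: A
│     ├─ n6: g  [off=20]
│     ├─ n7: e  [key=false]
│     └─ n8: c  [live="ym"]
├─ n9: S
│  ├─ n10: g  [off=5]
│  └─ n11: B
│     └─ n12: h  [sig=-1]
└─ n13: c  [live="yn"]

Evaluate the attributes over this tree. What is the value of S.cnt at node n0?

-9

1. n1.lab = true  [true]
2. n2.mk = -5  [terminal]
3. n4.sig = 0  [terminal]
4. n3.idx = 10  [h.sig + 10]
5. n3.hot = 29  [29]
6. n5.idx = 29  [d.mk + C.hot + 5]
7. n6.off = 20  [terminal]
8. n7.key = false  [terminal]
9. n8.live = "ym"  [terminal]
10. n5.live = true  [true]
11. n1.tag = 1  [C.hot - 28]
12. n10.off = 5  [terminal]
13. n11.lab = false  [g.off > 5]
14. n12.sig = -1  [terminal]
15. n11.tag = -3  [h.sig - 2]
16. n9.idx = 8  [B.tag + 11]
17. n9.cnt = 13  [B.tag + 16]
18. n9.wid = 16  [g.off + 11]
19. n13.live = "yn"  [terminal]
20. n0.idx = 7  [B.tag + 6]
21. n0.cnt = -9  [S₁.idx - 17]
22. n0.wid = -6  [S₁.wid * -2 + 26]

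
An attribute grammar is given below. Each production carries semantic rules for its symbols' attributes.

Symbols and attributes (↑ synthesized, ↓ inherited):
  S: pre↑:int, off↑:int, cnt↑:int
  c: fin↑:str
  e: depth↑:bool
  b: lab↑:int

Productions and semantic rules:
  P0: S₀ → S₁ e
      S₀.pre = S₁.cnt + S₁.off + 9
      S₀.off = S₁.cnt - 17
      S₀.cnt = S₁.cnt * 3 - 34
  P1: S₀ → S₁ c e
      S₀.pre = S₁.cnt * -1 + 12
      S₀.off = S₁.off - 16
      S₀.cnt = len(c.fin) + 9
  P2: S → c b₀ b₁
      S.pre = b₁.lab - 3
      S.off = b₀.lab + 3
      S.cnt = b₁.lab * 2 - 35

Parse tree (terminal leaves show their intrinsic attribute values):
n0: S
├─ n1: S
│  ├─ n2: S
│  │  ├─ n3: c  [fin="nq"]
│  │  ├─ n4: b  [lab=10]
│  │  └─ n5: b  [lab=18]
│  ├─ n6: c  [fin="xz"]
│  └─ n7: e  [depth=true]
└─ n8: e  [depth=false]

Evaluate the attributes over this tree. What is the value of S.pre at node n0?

1. n3.fin = "nq"  [terminal]
2. n4.lab = 10  [terminal]
3. n5.lab = 18  [terminal]
4. n2.pre = 15  [b₁.lab - 3]
5. n2.off = 13  [b₀.lab + 3]
6. n2.cnt = 1  [b₁.lab * 2 - 35]
7. n6.fin = "xz"  [terminal]
8. n7.depth = true  [terminal]
9. n1.pre = 11  [S₁.cnt * -1 + 12]
10. n1.off = -3  [S₁.off - 16]
11. n1.cnt = 11  [len(c.fin) + 9]
12. n8.depth = false  [terminal]
13. n0.pre = 17  [S₁.cnt + S₁.off + 9]
14. n0.off = -6  [S₁.cnt - 17]
15. n0.cnt = -1  [S₁.cnt * 3 - 34]

17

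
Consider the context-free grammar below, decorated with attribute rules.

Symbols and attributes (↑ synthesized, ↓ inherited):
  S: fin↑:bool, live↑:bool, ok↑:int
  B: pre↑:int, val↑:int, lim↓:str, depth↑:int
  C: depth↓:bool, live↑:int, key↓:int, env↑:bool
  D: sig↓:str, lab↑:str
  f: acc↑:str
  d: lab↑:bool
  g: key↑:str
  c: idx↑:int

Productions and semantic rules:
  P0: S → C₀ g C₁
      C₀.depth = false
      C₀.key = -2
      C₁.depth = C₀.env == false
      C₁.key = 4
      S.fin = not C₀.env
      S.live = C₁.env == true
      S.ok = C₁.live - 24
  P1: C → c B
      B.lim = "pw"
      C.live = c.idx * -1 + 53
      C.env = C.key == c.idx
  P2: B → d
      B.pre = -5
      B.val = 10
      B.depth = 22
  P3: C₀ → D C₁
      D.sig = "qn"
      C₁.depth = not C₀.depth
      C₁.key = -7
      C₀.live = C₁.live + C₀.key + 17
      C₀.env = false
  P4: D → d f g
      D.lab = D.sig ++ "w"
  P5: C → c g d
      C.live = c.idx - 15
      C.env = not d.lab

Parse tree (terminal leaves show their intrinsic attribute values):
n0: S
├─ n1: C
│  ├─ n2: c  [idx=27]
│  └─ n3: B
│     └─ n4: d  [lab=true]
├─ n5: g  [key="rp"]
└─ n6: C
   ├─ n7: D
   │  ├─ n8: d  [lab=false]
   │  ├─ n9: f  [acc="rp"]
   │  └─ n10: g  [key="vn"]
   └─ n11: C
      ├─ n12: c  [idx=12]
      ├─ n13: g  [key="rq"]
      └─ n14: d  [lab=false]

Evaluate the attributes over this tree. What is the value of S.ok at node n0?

-6

1. n1.depth = false  [false]
2. n1.key = -2  [-2]
3. n2.idx = 27  [terminal]
4. n3.lim = "pw"  ["pw"]
5. n4.lab = true  [terminal]
6. n3.pre = -5  [-5]
7. n3.val = 10  [10]
8. n3.depth = 22  [22]
9. n1.live = 26  [c.idx * -1 + 53]
10. n1.env = false  [C.key == c.idx]
11. n5.key = "rp"  [terminal]
12. n6.depth = true  [C₀.env == false]
13. n6.key = 4  [4]
14. n7.sig = "qn"  ["qn"]
15. n8.lab = false  [terminal]
16. n9.acc = "rp"  [terminal]
17. n10.key = "vn"  [terminal]
18. n7.lab = "qnw"  [D.sig ++ "w"]
19. n11.depth = false  [not C₀.depth]
20. n11.key = -7  [-7]
21. n12.idx = 12  [terminal]
22. n13.key = "rq"  [terminal]
23. n14.lab = false  [terminal]
24. n11.live = -3  [c.idx - 15]
25. n11.env = true  [not d.lab]
26. n6.live = 18  [C₁.live + C₀.key + 17]
27. n6.env = false  [false]
28. n0.fin = true  [not C₀.env]
29. n0.live = false  [C₁.env == true]
30. n0.ok = -6  [C₁.live - 24]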